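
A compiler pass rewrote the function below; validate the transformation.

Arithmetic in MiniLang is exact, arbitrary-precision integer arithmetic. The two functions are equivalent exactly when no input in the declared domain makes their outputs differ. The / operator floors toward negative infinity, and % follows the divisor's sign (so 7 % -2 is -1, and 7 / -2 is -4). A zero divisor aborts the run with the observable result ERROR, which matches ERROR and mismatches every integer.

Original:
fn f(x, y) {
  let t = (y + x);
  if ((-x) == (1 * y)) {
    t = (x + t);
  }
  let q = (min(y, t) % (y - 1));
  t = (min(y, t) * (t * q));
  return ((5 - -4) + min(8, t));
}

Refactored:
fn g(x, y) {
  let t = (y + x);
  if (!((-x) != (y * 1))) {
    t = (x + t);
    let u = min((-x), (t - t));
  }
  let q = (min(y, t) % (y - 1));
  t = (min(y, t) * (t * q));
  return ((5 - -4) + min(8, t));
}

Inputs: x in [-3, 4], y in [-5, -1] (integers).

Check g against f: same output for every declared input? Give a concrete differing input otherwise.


Comparing the listings, the differences include: local variable names differ, plus boolean connective usage differs, plus comparison usage differs, plus min/max/abs usage differs, plus statement counts differ, plus arithmetic usage differs.
One worked example (x=-1, y=-4) — f: t = -5; ((-x) == (1 * y)) -> false; q = 0; t = 0; return 9; g: t = -5; (!((-x) != (y * 1))) -> false; q = 0; t = 0; return 9; agreement on 9.
Sweeping the whole domain (40 inputs) finds no disagreement.
verdict: equivalent


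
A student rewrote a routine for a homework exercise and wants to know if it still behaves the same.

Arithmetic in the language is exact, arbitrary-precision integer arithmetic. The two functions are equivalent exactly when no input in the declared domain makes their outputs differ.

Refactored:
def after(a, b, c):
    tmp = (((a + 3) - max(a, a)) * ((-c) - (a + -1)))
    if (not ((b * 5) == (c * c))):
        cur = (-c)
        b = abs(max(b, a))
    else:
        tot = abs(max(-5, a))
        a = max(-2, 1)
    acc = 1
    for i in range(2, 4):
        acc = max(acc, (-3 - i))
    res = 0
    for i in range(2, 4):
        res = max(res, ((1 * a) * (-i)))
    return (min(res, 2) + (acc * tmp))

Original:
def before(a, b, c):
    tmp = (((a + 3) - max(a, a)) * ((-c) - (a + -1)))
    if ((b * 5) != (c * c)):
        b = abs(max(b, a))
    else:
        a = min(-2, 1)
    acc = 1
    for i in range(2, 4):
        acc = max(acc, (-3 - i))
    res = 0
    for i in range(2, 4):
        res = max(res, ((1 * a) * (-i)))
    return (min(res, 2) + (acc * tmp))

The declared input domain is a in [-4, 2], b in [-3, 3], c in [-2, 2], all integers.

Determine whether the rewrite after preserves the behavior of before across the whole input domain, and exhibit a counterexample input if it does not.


At a=-4, b=0, c=0: before gives 17, after gives 15.
verdict: not equivalent; witness: a=-4, b=0, c=0


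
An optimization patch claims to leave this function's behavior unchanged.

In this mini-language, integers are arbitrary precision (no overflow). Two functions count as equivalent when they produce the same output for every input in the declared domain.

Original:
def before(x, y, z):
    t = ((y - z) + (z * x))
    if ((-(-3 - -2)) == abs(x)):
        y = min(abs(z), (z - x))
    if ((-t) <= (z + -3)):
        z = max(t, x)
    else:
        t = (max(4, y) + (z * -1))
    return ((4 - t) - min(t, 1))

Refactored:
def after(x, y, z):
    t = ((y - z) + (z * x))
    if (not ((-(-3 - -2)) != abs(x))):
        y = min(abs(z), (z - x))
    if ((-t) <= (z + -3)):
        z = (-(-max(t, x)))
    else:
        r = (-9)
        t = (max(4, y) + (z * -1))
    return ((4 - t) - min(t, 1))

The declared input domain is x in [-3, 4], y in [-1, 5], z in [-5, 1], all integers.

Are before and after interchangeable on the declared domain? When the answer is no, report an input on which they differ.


Reading the diff, among the changes: statement counts differ; also constant usage differs; also local variable names differ; also boolean connective usage differs; also comparison usage differs.
As a probe, take x=-1, y=4, z=-2: before runs t becomes 8; next ((-(-3 - -2)) == abs(x)) evaluates to true; next y becomes -1; next ((-t) <= (z + -3)) evaluates to true; next z becomes 8; next final value -5; after runs t becomes 8; next (not ((-(-3 - -2)) != abs(x))) evaluates to true; next y becomes -1; next ((-t) <= (z + -3)) evaluates to true; next z becomes 8; next final value -5; both end at -5.
Every one of the 392 inputs gives matching results.
verdict: equivalent


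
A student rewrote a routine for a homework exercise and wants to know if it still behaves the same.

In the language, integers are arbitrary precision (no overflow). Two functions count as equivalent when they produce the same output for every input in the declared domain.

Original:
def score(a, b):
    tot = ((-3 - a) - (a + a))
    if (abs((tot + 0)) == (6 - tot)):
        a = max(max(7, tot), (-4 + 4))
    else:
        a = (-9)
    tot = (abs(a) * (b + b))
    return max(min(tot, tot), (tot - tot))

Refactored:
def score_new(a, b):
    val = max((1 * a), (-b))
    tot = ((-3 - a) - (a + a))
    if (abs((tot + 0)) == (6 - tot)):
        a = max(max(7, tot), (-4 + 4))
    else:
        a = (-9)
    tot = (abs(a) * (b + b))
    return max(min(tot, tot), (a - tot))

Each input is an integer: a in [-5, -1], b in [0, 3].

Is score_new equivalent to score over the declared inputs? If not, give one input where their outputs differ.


Try a=-2, b=0.
score: tot becomes 3; next (abs((tot + 0)) == (6 - tot)) evaluates to true; next a becomes 7; next tot becomes 0; next final value 0
score_new: val becomes 0; next tot becomes 3; next (abs((tot + 0)) == (6 - tot)) evaluates to true; next a becomes 7; next tot becomes 0; next final value 7
0 != 7, so the rewrite changes behavior.
verdict: not equivalent; witness: a=-2, b=0


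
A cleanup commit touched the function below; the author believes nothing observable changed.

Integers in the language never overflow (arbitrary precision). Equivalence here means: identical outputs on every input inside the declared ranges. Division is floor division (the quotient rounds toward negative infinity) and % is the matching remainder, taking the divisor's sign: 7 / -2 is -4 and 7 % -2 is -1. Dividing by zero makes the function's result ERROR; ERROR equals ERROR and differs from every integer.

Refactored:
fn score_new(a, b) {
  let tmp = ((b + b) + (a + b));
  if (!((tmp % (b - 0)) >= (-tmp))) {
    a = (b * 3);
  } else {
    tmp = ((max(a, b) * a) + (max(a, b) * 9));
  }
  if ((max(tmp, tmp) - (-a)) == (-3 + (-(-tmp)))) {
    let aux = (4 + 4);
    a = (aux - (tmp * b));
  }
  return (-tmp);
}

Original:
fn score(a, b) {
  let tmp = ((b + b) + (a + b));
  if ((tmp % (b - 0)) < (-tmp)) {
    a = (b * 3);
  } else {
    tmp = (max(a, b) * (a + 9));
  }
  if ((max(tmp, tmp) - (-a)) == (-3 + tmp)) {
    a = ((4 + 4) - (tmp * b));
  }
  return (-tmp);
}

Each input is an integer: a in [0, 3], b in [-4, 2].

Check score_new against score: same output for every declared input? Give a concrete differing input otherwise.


This is a faithful refactor — local variable names differ, min/max/abs usage differs, boolean connective usage differs, comparison usage differs, arithmetic usage differs, statement counts differ, but the computed results match everywhere.
Spot check at a=0, b=-1 — score: tmp := -3 | ((tmp % (b - 0)) < (-tmp)): true | a := -3 | ((max(tmp, tmp) - (-a)) == (-3 + tmp)): true | a := 5 | result 3. score_new: tmp := -3 | (!((tmp % (b - 0)) >= (-tmp))): true | a := -3 | ((max(tmp, tmp) - (-a)) == (-3 + (-(-tmp)))): true | aux := 8 | a := 5 | result 3. Both give 3.
Across all 28 domain points the two functions coincide.
verdict: equivalent


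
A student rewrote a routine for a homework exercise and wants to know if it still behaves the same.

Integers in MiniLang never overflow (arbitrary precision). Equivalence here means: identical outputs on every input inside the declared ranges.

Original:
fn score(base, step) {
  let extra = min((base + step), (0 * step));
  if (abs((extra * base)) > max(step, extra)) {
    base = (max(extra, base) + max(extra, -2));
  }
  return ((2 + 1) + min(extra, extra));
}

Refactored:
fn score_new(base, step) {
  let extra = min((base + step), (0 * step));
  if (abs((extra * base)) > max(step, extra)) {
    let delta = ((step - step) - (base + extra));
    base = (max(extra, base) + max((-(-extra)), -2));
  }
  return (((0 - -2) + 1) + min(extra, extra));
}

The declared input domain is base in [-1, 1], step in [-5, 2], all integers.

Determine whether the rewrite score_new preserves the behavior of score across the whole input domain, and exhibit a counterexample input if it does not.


Reading the diff, among the changes: statement counts differ; arithmetic usage differs; constant usage differs; local variable names differ.
Spot check at base=0, step=-3 — score: extra := -3 | (abs((extra * base)) > max(step, extra)): true | base := -2 | result 0. score_new: extra := -3 | (abs((extra * base)) > max(step, extra)): true | delta := 3 | base := -2 | result 0. Both give 0.
Sweeping the whole domain (24 inputs) finds no disagreement.
verdict: equivalent


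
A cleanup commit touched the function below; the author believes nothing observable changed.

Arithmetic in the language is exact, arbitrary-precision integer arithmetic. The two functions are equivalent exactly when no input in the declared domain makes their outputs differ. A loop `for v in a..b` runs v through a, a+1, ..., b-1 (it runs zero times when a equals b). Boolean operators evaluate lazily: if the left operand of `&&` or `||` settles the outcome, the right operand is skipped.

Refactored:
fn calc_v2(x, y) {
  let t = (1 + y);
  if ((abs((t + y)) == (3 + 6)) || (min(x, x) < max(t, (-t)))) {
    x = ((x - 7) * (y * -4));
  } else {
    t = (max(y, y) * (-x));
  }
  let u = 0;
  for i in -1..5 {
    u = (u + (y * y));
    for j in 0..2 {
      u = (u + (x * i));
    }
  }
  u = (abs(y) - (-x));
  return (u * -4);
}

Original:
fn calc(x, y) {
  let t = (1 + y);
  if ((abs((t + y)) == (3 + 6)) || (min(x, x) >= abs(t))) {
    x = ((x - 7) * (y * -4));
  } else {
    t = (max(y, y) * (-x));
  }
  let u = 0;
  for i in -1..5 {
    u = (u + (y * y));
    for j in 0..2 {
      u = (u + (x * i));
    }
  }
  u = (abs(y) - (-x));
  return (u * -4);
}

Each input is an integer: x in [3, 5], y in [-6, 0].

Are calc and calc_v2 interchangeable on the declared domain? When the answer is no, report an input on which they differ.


At x=3, y=-6: calc gives -36, calc_v2 gives 360.
verdict: not equivalent; witness: x=3, y=-6


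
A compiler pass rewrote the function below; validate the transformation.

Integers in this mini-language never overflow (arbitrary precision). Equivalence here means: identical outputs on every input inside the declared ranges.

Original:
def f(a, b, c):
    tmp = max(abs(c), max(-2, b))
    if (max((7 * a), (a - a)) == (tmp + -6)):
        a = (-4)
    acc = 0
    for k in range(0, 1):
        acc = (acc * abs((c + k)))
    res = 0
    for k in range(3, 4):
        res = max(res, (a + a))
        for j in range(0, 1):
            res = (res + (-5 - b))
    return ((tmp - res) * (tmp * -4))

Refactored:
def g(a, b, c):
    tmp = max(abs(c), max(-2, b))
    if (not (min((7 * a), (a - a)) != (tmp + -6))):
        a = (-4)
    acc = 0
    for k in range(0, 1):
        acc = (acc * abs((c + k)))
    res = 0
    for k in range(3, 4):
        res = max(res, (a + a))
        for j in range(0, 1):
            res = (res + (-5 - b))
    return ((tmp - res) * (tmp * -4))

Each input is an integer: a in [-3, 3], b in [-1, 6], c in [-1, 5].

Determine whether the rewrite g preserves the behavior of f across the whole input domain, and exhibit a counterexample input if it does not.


The rewrite breaks on a=1, b=6, c=-1, where the results are -360 and -408.
f: tmp=6, then (max((7 * a), (a - a)) == (tmp + -6)) is false, then acc=0, then (k=0), then acc=0, then res=0, then (k=3), then res=2, then (j=0), then res=-9, then returns -360
g: tmp=6, then (not (min((7 * a), (a - a)) != (tmp + -6))) is true, then a=-4, then acc=0, then (k=0), then acc=0, then res=0, then (k=3), then res=0, then (j=0), then res=-11, then returns -408
verdict: not equivalent; witness: a=1, b=6, c=-1


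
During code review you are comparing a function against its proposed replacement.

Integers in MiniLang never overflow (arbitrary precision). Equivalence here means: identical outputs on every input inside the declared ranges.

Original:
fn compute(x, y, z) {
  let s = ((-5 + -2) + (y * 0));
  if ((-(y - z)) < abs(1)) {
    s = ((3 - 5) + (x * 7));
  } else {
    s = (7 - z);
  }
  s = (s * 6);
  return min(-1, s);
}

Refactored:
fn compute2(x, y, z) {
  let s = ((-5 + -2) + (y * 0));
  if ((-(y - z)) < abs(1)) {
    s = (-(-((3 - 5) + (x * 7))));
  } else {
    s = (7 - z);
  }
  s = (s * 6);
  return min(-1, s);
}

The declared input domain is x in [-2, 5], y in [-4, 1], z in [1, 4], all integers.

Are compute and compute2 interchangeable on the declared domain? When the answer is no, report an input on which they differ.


Although same computation, different form, 192/192 inputs agree.
verdict: equivalent


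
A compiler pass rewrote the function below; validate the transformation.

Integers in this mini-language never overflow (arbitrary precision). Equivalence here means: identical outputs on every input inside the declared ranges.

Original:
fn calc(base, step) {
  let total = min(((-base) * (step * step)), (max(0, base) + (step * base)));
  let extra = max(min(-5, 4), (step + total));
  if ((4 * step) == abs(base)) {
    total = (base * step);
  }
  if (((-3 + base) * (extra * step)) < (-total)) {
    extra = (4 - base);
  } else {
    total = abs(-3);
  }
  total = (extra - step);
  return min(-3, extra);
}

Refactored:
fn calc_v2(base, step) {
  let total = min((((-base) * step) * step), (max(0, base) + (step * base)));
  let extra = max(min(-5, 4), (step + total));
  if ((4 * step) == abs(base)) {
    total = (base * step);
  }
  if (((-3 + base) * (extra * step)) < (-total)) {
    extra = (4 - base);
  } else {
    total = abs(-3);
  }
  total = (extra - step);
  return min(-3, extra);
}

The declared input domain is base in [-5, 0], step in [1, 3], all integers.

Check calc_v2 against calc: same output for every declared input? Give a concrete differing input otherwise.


Comparing the listings, the differences include: same computation, different form.
Tracing base=-3, step=3: calc: total := -9 | extra := -5 | ((4 * step) == abs(base)): false | (((-3 + base) * (extra * step)) < (-total)): false | total := 3 | total := -8 | result -5 | calc_v2: total := -9 | extra := -5 | ((4 * step) == abs(base)): false | (((-3 + base) * (extra * step)) < (-total)): false | total := 3 | total := -8 | result -5 — matching result -5.
Sweeping the whole domain (18 inputs) finds no disagreement.
verdict: equivalent


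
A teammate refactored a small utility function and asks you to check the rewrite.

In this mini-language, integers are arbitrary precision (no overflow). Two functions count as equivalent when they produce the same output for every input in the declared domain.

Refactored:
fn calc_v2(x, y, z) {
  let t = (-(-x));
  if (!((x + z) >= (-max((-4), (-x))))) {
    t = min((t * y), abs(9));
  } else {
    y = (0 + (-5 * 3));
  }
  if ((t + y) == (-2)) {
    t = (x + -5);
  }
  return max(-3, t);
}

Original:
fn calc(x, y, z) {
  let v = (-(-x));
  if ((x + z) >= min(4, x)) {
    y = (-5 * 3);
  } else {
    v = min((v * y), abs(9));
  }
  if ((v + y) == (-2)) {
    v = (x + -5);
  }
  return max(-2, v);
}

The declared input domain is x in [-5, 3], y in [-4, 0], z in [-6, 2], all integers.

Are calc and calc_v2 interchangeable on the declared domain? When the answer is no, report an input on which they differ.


The rewrite breaks on x=-5, y=-4, z=0, where the results are -2 and -3.
calc: v becomes -5; next ((x + z) >= min(4, x)) evaluates to true; next y becomes -15; next ((v + y) == (-2)) evaluates to false; next final value -2
calc_v2: t becomes -5; next (!((x + z) >= (-max((-4), (-x))))) evaluates to false; next y becomes -15; next ((t + y) == (-2)) evaluates to false; next final value -3
verdict: not equivalent; witness: x=-5, y=-4, z=0


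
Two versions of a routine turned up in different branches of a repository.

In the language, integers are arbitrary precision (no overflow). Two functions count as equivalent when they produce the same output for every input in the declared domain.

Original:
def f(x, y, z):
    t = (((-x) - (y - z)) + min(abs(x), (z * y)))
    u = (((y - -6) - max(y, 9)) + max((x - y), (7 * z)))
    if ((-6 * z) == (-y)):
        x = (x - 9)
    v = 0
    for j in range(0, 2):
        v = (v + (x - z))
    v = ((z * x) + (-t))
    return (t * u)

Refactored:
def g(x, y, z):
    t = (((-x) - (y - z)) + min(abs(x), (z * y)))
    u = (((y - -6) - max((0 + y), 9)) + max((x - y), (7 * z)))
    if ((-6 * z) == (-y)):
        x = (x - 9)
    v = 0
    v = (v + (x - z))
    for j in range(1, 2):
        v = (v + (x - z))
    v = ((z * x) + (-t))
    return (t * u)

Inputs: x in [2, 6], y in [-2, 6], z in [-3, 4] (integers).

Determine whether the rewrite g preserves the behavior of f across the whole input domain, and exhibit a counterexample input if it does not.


Behavior is preserved: although statement counts differ, loop structure differs, constant usage differs, arithmetic usage differs, the outputs never diverge.
Tracing x=4, y=1, z=-2: f: t becomes -9; next u becomes 1; next ((-6 * z) == (-y)) evaluates to false; next v becomes 0; next at j=0:; next v becomes 6; next at j=1:; next v becomes 12; next v becomes 1; next final value -9 | g: t becomes -9; next u becomes 1; next ((-6 * z) == (-y)) evaluates to false; next v becomes 0; next v becomes 6; next at j=1:; next v becomes 12; next v becomes 1; next final value -9 — matching result -9.
An exhaustive pass over the 360 declared inputs shows identical outputs.
verdict: equivalent


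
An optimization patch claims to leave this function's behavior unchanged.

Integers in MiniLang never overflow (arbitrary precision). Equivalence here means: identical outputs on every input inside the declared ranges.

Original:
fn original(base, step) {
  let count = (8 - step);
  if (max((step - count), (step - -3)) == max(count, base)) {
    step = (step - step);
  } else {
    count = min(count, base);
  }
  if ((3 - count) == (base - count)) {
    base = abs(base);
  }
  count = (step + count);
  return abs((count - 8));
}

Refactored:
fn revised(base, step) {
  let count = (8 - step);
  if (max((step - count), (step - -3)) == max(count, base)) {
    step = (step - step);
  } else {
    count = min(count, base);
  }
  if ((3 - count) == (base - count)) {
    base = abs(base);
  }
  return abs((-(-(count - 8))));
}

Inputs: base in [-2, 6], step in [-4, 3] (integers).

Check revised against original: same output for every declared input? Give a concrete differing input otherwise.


Not equivalent: base=-2, step=-4 separates them (14 vs 10).
original: count = 12; (max((step - count), (step - -3)) == max(count, base)) -> false; count = -2; ((3 - count) == (base - count)) -> false; count = -6; return 14
revised: count = 12; (max((step - count), (step - -3)) == max(count, base)) -> false; count = -2; ((3 - count) == (base - count)) -> false; return 10
verdict: not equivalent; witness: base=-2, step=-4


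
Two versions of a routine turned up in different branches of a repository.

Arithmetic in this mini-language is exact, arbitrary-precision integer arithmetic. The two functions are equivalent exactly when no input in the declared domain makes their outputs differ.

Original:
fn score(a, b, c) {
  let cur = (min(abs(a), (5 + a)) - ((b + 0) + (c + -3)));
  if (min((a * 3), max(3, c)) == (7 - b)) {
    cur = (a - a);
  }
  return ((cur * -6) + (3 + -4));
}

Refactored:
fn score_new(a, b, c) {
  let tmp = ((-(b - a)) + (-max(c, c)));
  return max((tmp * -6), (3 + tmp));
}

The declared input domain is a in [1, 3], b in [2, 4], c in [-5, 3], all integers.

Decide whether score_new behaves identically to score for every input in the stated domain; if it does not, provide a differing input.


There is a counterexample at a=1, b=2, c=-5: -43 on one side, 7 on the other.
score: cur = 7; (min((a * 3), max(3, c)) == (7 - b)) -> false; return -43
score_new: tmp = 4; return 7
verdict: not equivalent; witness: a=1, b=2, c=-5


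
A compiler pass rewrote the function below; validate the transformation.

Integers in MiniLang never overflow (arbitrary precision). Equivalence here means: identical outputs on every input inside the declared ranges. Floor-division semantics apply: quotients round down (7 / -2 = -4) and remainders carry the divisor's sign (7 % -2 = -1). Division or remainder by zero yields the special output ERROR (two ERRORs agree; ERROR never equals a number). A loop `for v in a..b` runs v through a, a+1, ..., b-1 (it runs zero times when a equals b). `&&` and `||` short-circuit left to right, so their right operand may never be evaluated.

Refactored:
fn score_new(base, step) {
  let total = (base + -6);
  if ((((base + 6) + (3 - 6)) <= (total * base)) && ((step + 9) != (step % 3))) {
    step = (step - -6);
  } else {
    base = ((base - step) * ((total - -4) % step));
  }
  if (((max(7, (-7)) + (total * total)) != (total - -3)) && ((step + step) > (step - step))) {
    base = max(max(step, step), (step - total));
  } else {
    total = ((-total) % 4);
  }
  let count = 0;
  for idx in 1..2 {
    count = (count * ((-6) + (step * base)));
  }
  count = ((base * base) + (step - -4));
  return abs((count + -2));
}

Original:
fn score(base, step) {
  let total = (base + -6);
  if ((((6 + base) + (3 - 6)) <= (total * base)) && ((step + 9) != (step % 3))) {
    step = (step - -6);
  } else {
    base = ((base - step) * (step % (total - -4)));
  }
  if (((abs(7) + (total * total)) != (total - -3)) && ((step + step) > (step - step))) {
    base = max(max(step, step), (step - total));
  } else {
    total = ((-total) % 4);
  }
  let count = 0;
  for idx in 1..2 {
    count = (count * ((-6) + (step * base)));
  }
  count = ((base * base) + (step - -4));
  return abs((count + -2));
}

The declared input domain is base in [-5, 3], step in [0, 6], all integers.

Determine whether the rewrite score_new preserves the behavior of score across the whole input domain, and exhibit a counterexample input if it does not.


Evaluate both at base=0, step=0.
score: total := -6 | ((((6 + base) + (3 - 6)) <= (total * base)) && ((step + 9) != (step % 3))): false | base := 0 | (((abs(7) + (total * total)) != (total - -3)) && ((step + step) > (step - step))): false | total := 2 | count := 0 | iter idx=1: | count := 0 | count := 4 | result 2
score_new: total := -6 | ((((base + 6) + (3 - 6)) <= (total * base)) && ((step + 9) != (step % 3))): false | divide-by-zero, output ERROR
2 and ERROR differ, so these are not the same function on this domain.
verdict: not equivalent; witness: base=0, step=0


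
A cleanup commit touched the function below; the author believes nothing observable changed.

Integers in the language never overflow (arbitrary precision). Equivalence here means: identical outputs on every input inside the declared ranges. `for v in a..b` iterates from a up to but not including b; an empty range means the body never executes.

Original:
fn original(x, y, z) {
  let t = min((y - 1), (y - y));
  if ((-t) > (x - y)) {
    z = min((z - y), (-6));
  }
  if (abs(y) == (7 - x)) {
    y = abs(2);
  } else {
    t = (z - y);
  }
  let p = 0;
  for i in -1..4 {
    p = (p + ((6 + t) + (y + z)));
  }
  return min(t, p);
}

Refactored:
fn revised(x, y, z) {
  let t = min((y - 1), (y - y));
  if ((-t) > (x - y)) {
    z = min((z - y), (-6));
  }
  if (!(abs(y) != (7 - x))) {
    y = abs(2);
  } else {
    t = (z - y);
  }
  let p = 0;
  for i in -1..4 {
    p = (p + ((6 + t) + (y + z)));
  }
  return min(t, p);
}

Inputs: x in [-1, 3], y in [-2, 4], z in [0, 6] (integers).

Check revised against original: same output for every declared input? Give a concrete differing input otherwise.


Behavior is preserved: although boolean connective usage differs; and comparison usage differs, the outputs never diverge.
As a probe, take x=2, y=-1, z=2: original runs t := -2 | ((-t) > (x - y)): false | (abs(y) == (7 - x)): false | t := 3 | p := 0 | iter i=-1: | p := 10 | iter i=0: | p := 20 | iter i=1: | p := 30 | iter i=2: | p := 40 | iter i=3: | p := 50 | result 3; revised runs t := -2 | ((-t) > (x - y)): false | (!(abs(y) != (7 - x))): false | t := 3 | p := 0 | iter i=-1: | p := 10 | iter i=0: | p := 20 | iter i=1: | p := 30 | iter i=2: | p := 40 | iter i=3: | p := 50 | result 3; both end at 3.
Every one of the 245 inputs gives matching results.
verdict: equivalent


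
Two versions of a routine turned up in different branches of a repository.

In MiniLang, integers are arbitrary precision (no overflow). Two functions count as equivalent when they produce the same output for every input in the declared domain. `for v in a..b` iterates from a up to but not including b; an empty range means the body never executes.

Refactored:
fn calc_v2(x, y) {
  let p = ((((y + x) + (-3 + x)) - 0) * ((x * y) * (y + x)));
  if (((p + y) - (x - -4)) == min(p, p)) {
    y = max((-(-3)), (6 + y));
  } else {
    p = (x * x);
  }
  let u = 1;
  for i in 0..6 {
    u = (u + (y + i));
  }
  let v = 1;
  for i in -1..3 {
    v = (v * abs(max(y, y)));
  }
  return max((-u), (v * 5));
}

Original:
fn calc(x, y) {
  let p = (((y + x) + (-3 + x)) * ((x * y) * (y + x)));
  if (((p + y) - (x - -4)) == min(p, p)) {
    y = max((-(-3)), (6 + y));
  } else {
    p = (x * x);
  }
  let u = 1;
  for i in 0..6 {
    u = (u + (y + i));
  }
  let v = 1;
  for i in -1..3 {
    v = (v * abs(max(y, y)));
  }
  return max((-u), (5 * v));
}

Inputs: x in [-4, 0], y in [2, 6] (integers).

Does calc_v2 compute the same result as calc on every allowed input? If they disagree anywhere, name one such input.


Side by side, the visible changes include: constant usage differs, plus arithmetic usage differs.
One worked example (x=-4, y=6) — calc: p := 240 | (((p + y) - (x - -4)) == min(p, p)): false | p := 16 | u := 1 | iter i=0: | u := 7 | iter i=1: | u := 14 | iter i=2: | u := 22 | iter i=3: | u := 31 | iter i=4: | u := 41 | iter i=5: | u := 52 | v := 1 | iter i=-1: | v := 6 | iter i=0: | v := 36 | iter i=1: | v := 216 | iter i=2: | v := 1296 | result 6480; calc_v2: p := 240 | (((p + y) - (x - -4)) == min(p, p)): false | p := 16 | u := 1 | iter i=0: | u := 7 | iter i=1: | u := 14 | iter i=2: | u := 22 | iter i=3: | u := 31 | iter i=4: | u := 41 | iter i=5: | u := 52 | v := 1 | iter i=-1: | v := 6 | iter i=0: | v := 36 | iter i=1: | v := 216 | iter i=2: | v := 1296 | result 6480; agreement on 6480.
Every one of the 25 inputs gives matching results.
verdict: equivalent


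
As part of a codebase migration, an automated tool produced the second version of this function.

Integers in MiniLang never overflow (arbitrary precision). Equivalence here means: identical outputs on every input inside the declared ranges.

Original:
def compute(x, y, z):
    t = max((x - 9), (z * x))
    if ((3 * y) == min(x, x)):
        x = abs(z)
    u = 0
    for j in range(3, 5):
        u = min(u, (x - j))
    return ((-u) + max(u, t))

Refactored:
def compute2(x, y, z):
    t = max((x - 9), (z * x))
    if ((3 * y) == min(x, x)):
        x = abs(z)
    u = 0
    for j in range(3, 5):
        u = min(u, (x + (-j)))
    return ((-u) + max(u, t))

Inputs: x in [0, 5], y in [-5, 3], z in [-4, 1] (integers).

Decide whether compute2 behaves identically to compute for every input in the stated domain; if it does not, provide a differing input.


Behavior is preserved: although arithmetic usage differs, the outputs never diverge.
Spot check at x=0, y=-1, z=-3 — compute: t := 0 | ((3 * y) == min(x, x)): false | u := 0 | iter j=3: | u := -3 | iter j=4: | u := -4 | result 4. compute2: t := 0 | ((3 * y) == min(x, x)): false | u := 0 | iter j=3: | u := -3 | iter j=4: | u := -4 | result 4. Both give 4.
Every one of the 324 inputs gives matching results.
verdict: equivalent


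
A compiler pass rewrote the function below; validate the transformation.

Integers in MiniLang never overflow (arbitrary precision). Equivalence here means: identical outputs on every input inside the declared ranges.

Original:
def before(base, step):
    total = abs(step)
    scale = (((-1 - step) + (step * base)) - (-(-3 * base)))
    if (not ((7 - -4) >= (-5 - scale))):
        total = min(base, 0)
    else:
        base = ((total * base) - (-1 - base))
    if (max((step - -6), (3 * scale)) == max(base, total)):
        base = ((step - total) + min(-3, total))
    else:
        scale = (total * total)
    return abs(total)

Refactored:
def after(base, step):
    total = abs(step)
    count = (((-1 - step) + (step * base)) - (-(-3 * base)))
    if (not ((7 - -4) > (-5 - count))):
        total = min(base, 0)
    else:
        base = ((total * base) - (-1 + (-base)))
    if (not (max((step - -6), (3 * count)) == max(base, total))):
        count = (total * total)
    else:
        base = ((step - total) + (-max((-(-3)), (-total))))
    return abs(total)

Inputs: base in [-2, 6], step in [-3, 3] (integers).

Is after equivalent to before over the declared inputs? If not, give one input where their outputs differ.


Evaluate both at base=3, step=-3.
before: total = 3; scale = -16; (not ((7 - -4) >= (-5 - scale))) -> false; base = 13; (max((step - -6), (3 * scale)) == max(base, total)) -> false; scale = 9; return 3
after: total = 3; count = -16; (not ((7 - -4) > (-5 - count))) -> true; total = 0; (not (max((step - -6), (3 * count)) == max(base, total))) -> false; base = -6; return 0
3 vs 0 — the two versions disagree here.
verdict: not equivalent; witness: base=3, step=-3


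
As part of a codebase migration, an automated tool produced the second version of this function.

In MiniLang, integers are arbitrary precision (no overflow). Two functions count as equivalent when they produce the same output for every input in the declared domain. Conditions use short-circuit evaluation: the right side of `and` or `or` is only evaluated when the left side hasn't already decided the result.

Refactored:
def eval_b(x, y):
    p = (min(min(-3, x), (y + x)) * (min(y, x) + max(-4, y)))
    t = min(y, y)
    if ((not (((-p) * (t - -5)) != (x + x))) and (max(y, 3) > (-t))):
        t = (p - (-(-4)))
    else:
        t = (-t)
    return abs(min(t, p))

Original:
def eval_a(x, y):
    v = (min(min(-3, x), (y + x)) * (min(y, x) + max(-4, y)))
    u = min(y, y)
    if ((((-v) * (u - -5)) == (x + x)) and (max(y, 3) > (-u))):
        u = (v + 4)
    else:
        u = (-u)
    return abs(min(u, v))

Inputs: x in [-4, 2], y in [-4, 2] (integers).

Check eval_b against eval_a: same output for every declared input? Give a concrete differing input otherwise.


x=0, y=0 yields 0 from eval_a but 4 from eval_b.
verdict: not equivalent; witness: x=0, y=0


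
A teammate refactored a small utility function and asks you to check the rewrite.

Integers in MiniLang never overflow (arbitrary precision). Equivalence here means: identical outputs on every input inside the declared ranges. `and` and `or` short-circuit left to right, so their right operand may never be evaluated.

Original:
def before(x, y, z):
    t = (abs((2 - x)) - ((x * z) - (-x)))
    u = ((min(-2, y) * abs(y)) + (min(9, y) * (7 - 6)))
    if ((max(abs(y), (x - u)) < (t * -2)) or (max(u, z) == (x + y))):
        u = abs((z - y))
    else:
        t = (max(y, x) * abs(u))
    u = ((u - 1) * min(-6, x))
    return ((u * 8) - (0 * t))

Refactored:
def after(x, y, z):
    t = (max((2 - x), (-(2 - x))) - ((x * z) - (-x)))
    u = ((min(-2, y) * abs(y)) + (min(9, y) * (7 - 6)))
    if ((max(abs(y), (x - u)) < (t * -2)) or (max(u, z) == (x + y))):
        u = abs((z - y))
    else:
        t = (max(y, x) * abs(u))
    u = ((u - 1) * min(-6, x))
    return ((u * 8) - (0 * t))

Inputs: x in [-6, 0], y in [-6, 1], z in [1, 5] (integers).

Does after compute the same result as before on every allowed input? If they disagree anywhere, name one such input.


Comparing the listings, the differences include: min/max/abs usage differs, arithmetic usage differs, constant usage differs.
Tracing x=-6, y=-6, z=3: before: t = 32; u = -42; ((max(abs(y), (x - u)) < (t * -2)) or (max(u, z) == (x + y))) -> false; t = -252; u = 258; return 2064 | after: t = 32; u = -42; ((max(abs(y), (x - u)) < (t * -2)) or (max(u, z) == (x + y))) -> false; t = -252; u = 258; return 2064 — matching result 2064.
An exhaustive pass over the 280 declared inputs shows identical outputs.
verdict: equivalent


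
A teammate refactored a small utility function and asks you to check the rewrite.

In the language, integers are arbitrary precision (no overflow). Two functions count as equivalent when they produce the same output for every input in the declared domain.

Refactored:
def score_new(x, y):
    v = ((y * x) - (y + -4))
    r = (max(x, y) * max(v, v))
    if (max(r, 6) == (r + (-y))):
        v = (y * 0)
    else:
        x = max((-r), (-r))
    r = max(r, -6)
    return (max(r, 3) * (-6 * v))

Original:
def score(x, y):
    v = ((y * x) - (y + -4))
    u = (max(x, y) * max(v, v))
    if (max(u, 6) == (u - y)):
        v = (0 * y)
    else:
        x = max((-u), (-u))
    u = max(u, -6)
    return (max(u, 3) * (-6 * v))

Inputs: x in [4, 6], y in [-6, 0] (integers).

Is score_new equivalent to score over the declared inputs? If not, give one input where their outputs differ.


Comparing the listings, the differences include: local variable names differ; and arithmetic usage differs.
One worked example (x=5, y=-3) — score: v := -8 | u := -40 | (max(u, 6) == (u - y)): false | x := 40 | u := -6 | result 144; score_new: v := -8 | r := -40 | (max(r, 6) == (r + (-y))): false | x := 40 | r := -6 | result 144; agreement on 144.
Sweeping the whole domain (21 inputs) finds no disagreement.
verdict: equivalent


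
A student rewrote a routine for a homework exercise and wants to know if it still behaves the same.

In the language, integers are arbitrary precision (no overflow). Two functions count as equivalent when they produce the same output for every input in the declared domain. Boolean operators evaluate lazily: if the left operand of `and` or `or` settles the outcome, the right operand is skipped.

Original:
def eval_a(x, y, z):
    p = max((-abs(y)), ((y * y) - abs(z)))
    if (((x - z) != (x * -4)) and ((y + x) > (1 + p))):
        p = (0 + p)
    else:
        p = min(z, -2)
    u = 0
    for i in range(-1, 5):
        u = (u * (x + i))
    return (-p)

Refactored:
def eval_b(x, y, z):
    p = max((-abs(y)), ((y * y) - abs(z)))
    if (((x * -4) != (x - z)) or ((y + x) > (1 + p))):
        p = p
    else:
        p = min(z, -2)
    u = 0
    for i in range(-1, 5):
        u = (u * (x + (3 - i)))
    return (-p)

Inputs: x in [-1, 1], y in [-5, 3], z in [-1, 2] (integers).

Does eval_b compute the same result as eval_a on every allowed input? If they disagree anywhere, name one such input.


These are not equivalent — on x=-1, y=-5, z=-1 the outputs split (2 vs -24).
eval_a: p = 24; (((x - z) != (x * -4)) and ((y + x) > (1 + p))) -> false; p = -2; u = 0; [i=-1]; u = 0; [i=0]; u = 0; [i=1]; u = 0; [i=2]; u = 0; [i=3]; u = 0; [i=4]; u = 0; return 2
eval_b: p = 24; (((x * -4) != (x - z)) or ((y + x) > (1 + p))) -> true; p = 24; u = 0; [i=-1]; u = 0; [i=0]; u = 0; [i=1]; u = 0; [i=2]; u = 0; [i=3]; u = 0; [i=4]; u = 0; return -24
verdict: not equivalent; witness: x=-1, y=-5, z=-1


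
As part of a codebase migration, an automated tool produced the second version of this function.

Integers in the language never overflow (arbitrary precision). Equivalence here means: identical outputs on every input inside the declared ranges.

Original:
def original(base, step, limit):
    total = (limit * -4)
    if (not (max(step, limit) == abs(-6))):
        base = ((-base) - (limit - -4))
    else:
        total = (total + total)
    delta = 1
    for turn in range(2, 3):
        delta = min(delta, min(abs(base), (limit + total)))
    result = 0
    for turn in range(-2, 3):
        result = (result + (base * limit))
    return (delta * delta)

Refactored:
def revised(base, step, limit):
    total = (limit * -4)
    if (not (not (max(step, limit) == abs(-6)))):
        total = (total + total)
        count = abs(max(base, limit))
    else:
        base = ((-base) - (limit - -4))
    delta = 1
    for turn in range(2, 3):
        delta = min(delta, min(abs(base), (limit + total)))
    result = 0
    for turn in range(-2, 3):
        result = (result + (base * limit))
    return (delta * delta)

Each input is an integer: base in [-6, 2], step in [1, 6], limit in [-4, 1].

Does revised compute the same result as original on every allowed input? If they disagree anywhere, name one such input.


The two versions differ — the changes include min/max/abs usage differs; and local variable names differ; and statement counts differ; and boolean connective usage differs.
One worked example (base=2, step=2, limit=1) — original: total becomes -4; next (not (max(step, limit) == abs(-6))) evaluates to true; next base becomes -7; next delta becomes 1; next at turn=2:; next delta becomes -3; next result becomes 0; next at turn=-2:; next result becomes -7; next at turn=-1:; next result becomes -14; next at turn=0:; next result becomes -21; next at turn=1:; next result becomes -28; next at turn=2:; next result becomes -35; next final value 9; revised: total becomes -4; next (not (not (max(step, limit) == abs(-6)))) evaluates to false; next base becomes -7; next delta becomes 1; next at turn=2:; next delta becomes -3; next result becomes 0; next at turn=-2:; next result becomes -7; next at turn=-1:; next result becomes -14; next at turn=0:; next result becomes -21; next at turn=1:; next result becomes -28; next at turn=2:; next result becomes -35; next final value 9; agreement on 9.
An exhaustive pass over the 324 declared inputs shows identical outputs.
verdict: equivalent


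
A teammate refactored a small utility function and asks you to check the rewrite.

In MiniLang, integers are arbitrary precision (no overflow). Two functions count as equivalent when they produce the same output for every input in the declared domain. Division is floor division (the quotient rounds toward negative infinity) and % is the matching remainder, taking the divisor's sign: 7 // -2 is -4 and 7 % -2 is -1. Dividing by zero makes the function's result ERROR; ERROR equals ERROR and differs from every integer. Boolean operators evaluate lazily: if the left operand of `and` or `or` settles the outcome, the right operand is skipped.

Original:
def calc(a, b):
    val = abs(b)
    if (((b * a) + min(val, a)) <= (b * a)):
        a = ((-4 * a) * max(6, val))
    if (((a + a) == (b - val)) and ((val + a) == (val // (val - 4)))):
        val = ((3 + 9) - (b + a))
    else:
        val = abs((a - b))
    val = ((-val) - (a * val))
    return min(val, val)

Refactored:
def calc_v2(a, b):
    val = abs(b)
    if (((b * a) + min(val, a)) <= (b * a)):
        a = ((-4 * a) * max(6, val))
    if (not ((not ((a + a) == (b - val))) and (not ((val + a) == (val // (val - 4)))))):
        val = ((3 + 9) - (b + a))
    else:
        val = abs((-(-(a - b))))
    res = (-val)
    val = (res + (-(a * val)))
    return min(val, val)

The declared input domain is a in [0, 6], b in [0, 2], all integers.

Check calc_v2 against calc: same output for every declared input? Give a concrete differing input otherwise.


The rewrite breaks on a=0, b=1, where the results are -1 and -11.
calc: val := 1 | (((b * a) + min(val, a)) <= (b * a)): true | a := 0 | (((a + a) == (b - val)) and ((val + a) == (val // (val - 4)))): false | val := 1 | val := -1 | result -1
calc_v2: val := 1 | (((b * a) + min(val, a)) <= (b * a)): true | a := 0 | (not ((not ((a + a) == (b - val))) and (not ((val + a) == (val // (val - 4)))))): true | val := 11 | res := -11 | val := -11 | result -11
verdict: not equivalent; witness: a=0, b=1


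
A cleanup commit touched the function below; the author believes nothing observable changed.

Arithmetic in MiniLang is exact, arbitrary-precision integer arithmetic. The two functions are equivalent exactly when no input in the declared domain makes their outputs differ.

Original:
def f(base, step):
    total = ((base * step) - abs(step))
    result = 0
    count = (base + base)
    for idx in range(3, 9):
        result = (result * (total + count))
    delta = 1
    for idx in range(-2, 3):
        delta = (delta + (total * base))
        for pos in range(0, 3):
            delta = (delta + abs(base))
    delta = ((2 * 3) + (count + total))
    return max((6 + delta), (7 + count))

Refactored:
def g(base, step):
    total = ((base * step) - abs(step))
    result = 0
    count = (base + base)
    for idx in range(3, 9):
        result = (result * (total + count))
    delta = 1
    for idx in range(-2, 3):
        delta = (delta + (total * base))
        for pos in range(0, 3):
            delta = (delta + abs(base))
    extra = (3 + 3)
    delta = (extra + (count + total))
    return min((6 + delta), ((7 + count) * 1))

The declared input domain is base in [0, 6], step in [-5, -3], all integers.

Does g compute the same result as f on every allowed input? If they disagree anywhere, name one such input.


Try base=0, step=-4.
f: total becomes -4; next result becomes 0; next count becomes 0; next at idx=3:; next result becomes 0; next at idx=4:; next result becomes 0; next at idx=5:; next result becomes 0; next at idx=6:; next result becomes 0; next at idx=7:; next result becomes 0; next at idx=8:; next result becomes 0; next delta becomes 1; next at idx=-2:; next delta becomes 1; next at pos=0:; next delta becomes 1; next at pos=1:; next delta becomes 1; next at pos=2:; next delta becomes 1; next at idx=-1:; next delta becomes 1; next at pos=0:; next delta becomes 1; next at pos=1:; next delta becomes 1; next at pos=2:; next delta becomes 1; next at idx=0:; next delta becomes 1; next at pos=0:; next delta becomes 1; next at pos=1:; next delta becomes 1; next at pos=2:; next delta becomes 1; next at idx=1:; next delta becomes 1; next at pos=0:; next delta becomes 1; next at pos=1:; next delta becomes 1; next at pos=2:; next delta becomes 1; next at idx=2:; next delta becomes 1; next at pos=0:; next delta becomes 1; next at pos=1:; next delta becomes 1; next at pos=2:; next delta becomes 1; next delta becomes 2; next final value 8
g: total becomes -4; next result becomes 0; next count becomes 0; next at idx=3:; next result becomes 0; next at idx=4:; next result becomes 0; next at idx=5:; next result becomes 0; next at idx=6:; next result becomes 0; next at idx=7:; next result becomes 0; next at idx=8:; next result becomes 0; next delta becomes 1; next at idx=-2:; next delta becomes 1; next at pos=0:; next delta becomes 1; next at pos=1:; next delta becomes 1; next at pos=2:; next delta becomes 1; next at idx=-1:; next delta becomes 1; next at pos=0:; next delta becomes 1; next at pos=1:; next delta becomes 1; next at pos=2:; next delta becomes 1; next at idx=0:; next delta becomes 1; next at pos=0:; next delta becomes 1; next at pos=1:; next delta becomes 1; next at pos=2:; next delta becomes 1; next at idx=1:; next delta becomes 1; next at pos=0:; next delta becomes 1; next at pos=1:; next delta becomes 1; next at pos=2:; next delta becomes 1; next at idx=2:; next delta becomes 1; next at pos=0:; next delta becomes 1; next at pos=1:; next delta becomes 1; next at pos=2:; next delta becomes 1; next extra becomes 6; next delta becomes 2; next final value 7
8 against 7: the behavior changed.
verdict: not equivalent; witness: base=0, step=-4
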